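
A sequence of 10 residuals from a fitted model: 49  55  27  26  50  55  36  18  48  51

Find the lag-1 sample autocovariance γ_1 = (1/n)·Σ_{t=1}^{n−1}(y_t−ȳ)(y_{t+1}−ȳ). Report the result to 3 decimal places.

Mean ȳ = (49 + 55 + 27 + 26 + 50 + 55 + 36 + 18 + 48 + 51)/10 = 41.5000
Σ_{t=1}^{9}(y_t−ȳ)(y_{t+1}−ȳ) = 77.2500
γ_1 = 77.2500 / 10 = 7.725

7.725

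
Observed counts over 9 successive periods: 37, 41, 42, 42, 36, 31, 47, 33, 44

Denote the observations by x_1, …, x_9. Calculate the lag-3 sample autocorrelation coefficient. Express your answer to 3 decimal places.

Mean x̄ = (37 + 41 + 42 + 42 + 36 + 31 + 47 + 33 + 44)/9 = 39.2222
Σ(x_t−x̄)(x_{t+3}−x̄) = (-6.1728) + (-5.7284) + (-22.8395) + (21.6049) + (20.0494) + (-39.2840) = -32.3704
Denominator Σ(x_t−x̄)² = 223.5556
r_3 = -32.3704 / 223.5556 = -0.145

-0.145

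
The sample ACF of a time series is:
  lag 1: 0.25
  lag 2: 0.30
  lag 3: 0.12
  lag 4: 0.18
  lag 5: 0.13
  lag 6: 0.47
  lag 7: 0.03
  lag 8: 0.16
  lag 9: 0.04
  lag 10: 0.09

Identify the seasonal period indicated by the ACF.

The largest autocorrelation is r_6 = 0.47; the remaining lags stay at or below 0.30.
The dominant spike at lag 6 indicates a seasonal period of 6.

6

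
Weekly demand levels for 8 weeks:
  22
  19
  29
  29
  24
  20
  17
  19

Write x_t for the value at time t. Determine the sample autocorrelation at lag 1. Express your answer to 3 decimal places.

Mean x̄ = (22 + 19 + 29 + 29 + 24 + 20 + 17 + 19)/8 = 22.3750
Numerator Σ_{t=1}^{7}(x_t−x̄)(x_{t+1}−x̄) = 60.6094
Denominator Σ(x_t−x̄)² = 147.8750
r_1 = 60.6094 / 147.8750 = 0.410

0.410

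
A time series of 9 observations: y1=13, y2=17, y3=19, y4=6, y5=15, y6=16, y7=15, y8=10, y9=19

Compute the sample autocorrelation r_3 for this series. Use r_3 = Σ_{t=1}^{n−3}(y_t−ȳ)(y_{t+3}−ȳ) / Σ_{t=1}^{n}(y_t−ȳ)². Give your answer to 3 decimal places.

0.143

Mean ȳ = (13 + 17 + 19 + 6 + 15 + 16 + 15 + 10 + 19)/9 = 14.4444
Numerator Σ_{t=1}^{6}(y_t−ȳ)(y_{t+3}−ȳ) = 20.6296
Denominator Σ(y_t−ȳ)² = 144.2222
r_3 = 20.6296 / 144.2222 = 0.143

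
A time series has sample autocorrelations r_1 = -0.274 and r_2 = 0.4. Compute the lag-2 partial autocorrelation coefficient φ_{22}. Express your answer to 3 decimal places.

φ_{22} = (r_2 − r_1²) / (1 − r_1²)
r_1² = (-0.274)² = 0.075076
Numerator = 0.4 − 0.0751 = 0.3249; denominator = 1 − 0.0751 = 0.9249
φ_{22} = 0.3249 / 0.9249 = 0.351

0.351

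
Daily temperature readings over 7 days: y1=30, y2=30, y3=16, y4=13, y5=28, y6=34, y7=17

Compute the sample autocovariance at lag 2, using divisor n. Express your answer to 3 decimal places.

Mean ȳ = (30 + 30 + 16 + 13 + 28 + 34 + 17)/7 = 24.0000
Deviations: 6.0000, 6.0000, -8.0000, -11.0000, 4.0000, 10.0000, -7.0000
Σ_{t=1}^{5}(y_t−ȳ)(y_{t+2}−ȳ) = -284.0000
γ_2 = -284.0000 / 7 = -40.571

-40.571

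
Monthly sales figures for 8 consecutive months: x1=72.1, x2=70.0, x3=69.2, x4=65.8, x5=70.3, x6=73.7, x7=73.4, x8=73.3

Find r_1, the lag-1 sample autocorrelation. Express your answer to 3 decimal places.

Mean x̄ = (72.1 + 70.0 + 69.2 + 65.8 + 70.3 + 73.7 + 73.4 + 73.3)/8 = 70.9750
Numerator Σ_{t=1}^{7}(x_t−x̄)(x_{t+1}−x̄) = 23.7194
Denominator Σ(x_t−x̄)² = 51.3150
r_1 = 23.7194 / 51.3150 = 0.462

0.462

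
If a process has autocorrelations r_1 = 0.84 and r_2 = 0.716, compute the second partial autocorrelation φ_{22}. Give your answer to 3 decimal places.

0.035

φ_{22} = (r_2 − r_1²) / (1 − r_1²)
r_1² = (0.84)² = 0.7056
Numerator = 0.716 − 0.7056 = 0.0104; denominator = 1 − 0.7056 = 0.2944
φ_{22} = 0.0104 / 0.2944 = 0.035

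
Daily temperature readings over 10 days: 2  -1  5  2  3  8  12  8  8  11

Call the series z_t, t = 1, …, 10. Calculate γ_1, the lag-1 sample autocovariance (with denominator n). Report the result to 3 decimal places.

8.236

Mean z̄ = (2 − 1 + 5 + 2 + 3 + 8 + 12 + 8 + 8 + 11)/10 = 5.8000
Σ_{t=1}^{9}(z_t−z̄)(z_{t+1}−z̄) = 82.3600
γ_1 = 82.3600 / 10 = 8.236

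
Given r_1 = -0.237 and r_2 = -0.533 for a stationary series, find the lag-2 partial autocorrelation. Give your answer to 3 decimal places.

-0.624

φ_{22} = (r_2 − r_1²) / (1 − r_1²)
r_1² = (-0.237)² = 0.056169
Numerator = -0.533 − 0.0562 = -0.5892; denominator = 1 − 0.0562 = 0.9438
φ_{22} = -0.5892 / 0.9438 = -0.624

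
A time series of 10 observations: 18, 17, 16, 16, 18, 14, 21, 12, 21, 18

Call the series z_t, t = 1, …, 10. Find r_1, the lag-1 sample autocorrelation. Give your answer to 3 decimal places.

Mean z̄ = (18 + 17 + 16 + 16 + 18 + 14 + 21 + 12 + 21 + 18)/10 = 17.1000
Numerator Σ_{t=1}^{9}(z_t−z̄)(z_{t+1}−z̄) = -50.9100
Denominator Σ(z_t−z̄)² = 70.9000
r_1 = -50.9100 / 70.9000 = -0.718

-0.718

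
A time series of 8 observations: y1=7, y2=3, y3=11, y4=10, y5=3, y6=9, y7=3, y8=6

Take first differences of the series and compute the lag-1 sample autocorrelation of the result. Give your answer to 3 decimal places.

First differences Δy: -4, 8, -1, -7, 6, -6, 3
Mean of differences = -0.1429
Numerator Σ(Δy_t−Δȳ)(Δy_{t+1}−Δȳ) = -129.0204
Denominator Σ(Δy_t−Δȳ)² = 210.8571
r_1(Δy) = -129.0204 / 210.8571 = -0.612

-0.612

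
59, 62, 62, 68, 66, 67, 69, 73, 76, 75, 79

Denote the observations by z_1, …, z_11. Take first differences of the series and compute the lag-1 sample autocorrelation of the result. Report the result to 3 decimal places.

-0.518

First differences Δz: 3, 0, 6, -2, 1, 2, 4, 3, -1, 4
Mean of differences = 2.0000
Numerator Σ(Δz_t−Δz̄)(Δz_{t+1}−Δz̄) = -29.0000
Denominator Σ(Δz_t−Δz̄)² = 56.0000
r_1(Δz) = -29.0000 / 56.0000 = -0.518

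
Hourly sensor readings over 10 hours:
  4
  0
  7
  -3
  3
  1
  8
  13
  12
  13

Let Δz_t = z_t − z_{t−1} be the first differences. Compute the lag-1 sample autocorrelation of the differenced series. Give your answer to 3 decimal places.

First differences Δz: -4, 7, -10, 6, -2, 7, 5, -1, 1
Mean of differences = 1.0000
Numerator Σ(Δz_t−Δz̄)(Δz_{t+1}−Δz̄) = -168.0000
Denominator Σ(Δz_t−Δz̄)² = 272.0000
r_1(Δz) = -168.0000 / 272.0000 = -0.618

-0.618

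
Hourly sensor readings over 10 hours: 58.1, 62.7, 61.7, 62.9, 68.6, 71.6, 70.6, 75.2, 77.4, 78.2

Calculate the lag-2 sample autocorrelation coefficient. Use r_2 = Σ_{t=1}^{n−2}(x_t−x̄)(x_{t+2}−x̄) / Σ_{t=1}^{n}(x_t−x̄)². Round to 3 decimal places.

Mean x̄ = (58.1 + 62.7 + 61.7 + 62.9 + 68.6 + 71.6 + 70.6 + 75.2 + 77.4 + 78.2)/10 = 68.7000
Numerator Σ_{t=1}^{8}(x_t−x̄)(x_{t+2}−x̄) = 189.8200
Denominator Σ(x_t−x̄)² = 451.2200
r_2 = 189.8200 / 451.2200 = 0.421

0.421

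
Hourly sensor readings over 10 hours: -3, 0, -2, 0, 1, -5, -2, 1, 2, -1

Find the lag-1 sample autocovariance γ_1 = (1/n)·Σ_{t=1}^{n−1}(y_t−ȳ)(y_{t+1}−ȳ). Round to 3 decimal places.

-0.231

Mean ȳ = (-3 + 0 − 2 + 0 + 1 − 5 − 2 + 1 + 2 − 1)/10 = -0.9000
Σ_{t=1}^{9}(y_t−ȳ)(y_{t+1}−ȳ) = -2.3100
γ_1 = -2.3100 / 10 = -0.231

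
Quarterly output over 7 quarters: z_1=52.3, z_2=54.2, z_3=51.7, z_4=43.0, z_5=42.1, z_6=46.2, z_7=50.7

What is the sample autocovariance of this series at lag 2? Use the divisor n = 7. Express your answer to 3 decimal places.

Mean z̄ = (52.3 + 54.2 + 51.7 + 43.0 + 42.1 + 46.2 + 50.7)/7 = 48.6000
Deviations: 3.7000, 5.6000, 3.1000, -5.6000, -6.5000, -2.4000, 2.1000
Σ_{t=1}^{5}(z_t−z̄)(z_{t+2}−z̄) = -40.2500
γ_2 = -40.2500 / 7 = -5.750

-5.750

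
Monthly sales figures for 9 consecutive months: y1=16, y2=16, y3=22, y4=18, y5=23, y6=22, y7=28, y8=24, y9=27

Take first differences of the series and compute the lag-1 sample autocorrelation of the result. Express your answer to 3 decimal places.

First differences Δy: 0, 6, -4, 5, -1, 6, -4, 3
Mean of differences = 1.3750
Numerator Σ(Δy_t−Δȳ)(Δy_{t+1}−Δȳ) = -103.8906
Denominator Σ(Δy_t−Δȳ)² = 123.8750
r_1(Δy) = -103.8906 / 123.8750 = -0.839

-0.839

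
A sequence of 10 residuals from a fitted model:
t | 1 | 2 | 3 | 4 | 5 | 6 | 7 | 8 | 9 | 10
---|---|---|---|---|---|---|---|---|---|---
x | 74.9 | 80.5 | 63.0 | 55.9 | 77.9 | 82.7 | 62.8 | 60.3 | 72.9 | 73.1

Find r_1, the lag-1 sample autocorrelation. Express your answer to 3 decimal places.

Mean x̄ = (74.9 + 80.5 + 63.0 + 55.9 + 77.9 + 82.7 + 62.8 + 60.3 + 72.9 + 73.1)/10 = 70.4000
Numerator Σ_{t=1}^{9}(x_t−x̄)(x_{t+1}−x̄) = 26.2900
Denominator Σ(x_t−x̄)² = 768.1200
r_1 = 26.2900 / 768.1200 = 0.034

0.034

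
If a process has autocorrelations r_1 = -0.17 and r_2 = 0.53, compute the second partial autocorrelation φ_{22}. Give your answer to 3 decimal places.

0.516

φ_{22} = (r_2 − r_1²) / (1 − r_1²)
r_1² = (-0.17)² = 0.0289
Numerator = 0.53 − 0.0289 = 0.5011; denominator = 1 − 0.0289 = 0.9711
φ_{22} = 0.5011 / 0.9711 = 0.516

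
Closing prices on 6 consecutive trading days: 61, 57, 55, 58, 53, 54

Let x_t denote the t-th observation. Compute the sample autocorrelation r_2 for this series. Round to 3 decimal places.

-0.105

Mean x̄ = (61 + 57 + 55 + 58 + 53 + 54)/6 = 56.3333
Deviations from mean: 4.6667, 0.6667, -1.3333, 1.6667, -3.3333, -2.3333
Numerator Σ_{t=1}^{4}(x_t−x̄)(x_{t+2}−x̄) = -4.5556
Denominator Σ(x_t−x̄)² = 43.3333
r_2 = -4.5556 / 43.3333 = -0.105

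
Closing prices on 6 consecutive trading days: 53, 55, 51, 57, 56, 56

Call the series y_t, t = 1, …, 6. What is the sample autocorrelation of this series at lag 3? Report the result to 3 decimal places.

-0.329

Mean ȳ = (53 + 55 + 51 + 57 + 56 + 56)/6 = 54.6667
Deviations from mean: -1.6667, 0.3333, -3.6667, 2.3333, 1.3333, 1.3333
Σ(y_t−ȳ)(y_{t+3}−ȳ) = (-3.8889) + (0.4444) + (-4.8889) = -8.3333
Denominator Σ(y_t−ȳ)² = 25.3333
r_3 = -8.3333 / 25.3333 = -0.329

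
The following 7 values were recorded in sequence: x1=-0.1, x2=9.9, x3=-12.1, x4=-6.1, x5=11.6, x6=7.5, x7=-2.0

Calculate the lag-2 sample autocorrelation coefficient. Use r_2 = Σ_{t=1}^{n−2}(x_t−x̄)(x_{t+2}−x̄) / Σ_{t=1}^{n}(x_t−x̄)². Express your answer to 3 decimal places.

Mean x̄ = (-0.1 + 9.9 − 12.1 − 6.1 + 11.6 + 7.5 − 2.0)/7 = 1.2429
Σ(x_t−x̄)(x_{t+2}−x̄) = (17.9176) + (-63.5682) + (-138.1939) + (-45.9453) + (-33.5867) = -263.3765
Denominator Σ(x_t−x̄)² = 465.6371
r_2 = -263.3765 / 465.6371 = -0.566

-0.566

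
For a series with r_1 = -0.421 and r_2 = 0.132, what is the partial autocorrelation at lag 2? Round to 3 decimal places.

φ_{22} = (r_2 − r_1²) / (1 − r_1²)
r_1² = (-0.421)² = 0.177241
Numerator = 0.132 − 0.1772 = -0.0452; denominator = 1 − 0.1772 = 0.8228
φ_{22} = -0.0452 / 0.8228 = -0.055

-0.055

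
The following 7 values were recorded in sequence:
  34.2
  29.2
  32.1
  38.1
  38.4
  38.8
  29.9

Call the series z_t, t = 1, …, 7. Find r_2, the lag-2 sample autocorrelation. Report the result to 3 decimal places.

Mean z̄ = (34.2 + 29.2 + 32.1 + 38.1 + 38.4 + 38.8 + 29.9)/7 = 34.3857
Σ(z_t−z̄)(z_{t+2}−z̄) = (0.4245) + (-19.2612) + (-9.1755) + (16.3959) + (-18.0069) = -29.6233
Denominator Σ(z_t−z̄)² = 101.6686
r_2 = -29.6233 / 101.6686 = -0.291

-0.291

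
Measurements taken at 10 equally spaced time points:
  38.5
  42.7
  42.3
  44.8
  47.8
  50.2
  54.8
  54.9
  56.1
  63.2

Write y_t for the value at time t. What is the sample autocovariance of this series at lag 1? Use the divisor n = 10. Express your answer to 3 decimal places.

Mean ȳ = (38.5 + 42.7 + 42.3 + 44.8 + 47.8 + 50.2 + 54.8 + 54.9 + 56.1 + 63.2)/10 = 49.5300
Σ_{t=1}^{9}(y_t−ȳ)(y_{t+1}−ȳ) = 322.8611
γ_1 = 322.8611 / 10 = 32.286

32.286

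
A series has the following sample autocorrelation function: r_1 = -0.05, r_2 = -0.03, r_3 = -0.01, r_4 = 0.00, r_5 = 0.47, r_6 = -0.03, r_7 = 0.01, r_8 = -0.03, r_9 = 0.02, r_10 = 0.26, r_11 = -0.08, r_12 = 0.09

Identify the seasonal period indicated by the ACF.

5

The largest autocorrelation is r_5 = 0.47, with a weaker echo at lag 10 (0.26); the remaining lags stay at or below 0.09.
The dominant spike at lag 5 indicates a seasonal period of 5.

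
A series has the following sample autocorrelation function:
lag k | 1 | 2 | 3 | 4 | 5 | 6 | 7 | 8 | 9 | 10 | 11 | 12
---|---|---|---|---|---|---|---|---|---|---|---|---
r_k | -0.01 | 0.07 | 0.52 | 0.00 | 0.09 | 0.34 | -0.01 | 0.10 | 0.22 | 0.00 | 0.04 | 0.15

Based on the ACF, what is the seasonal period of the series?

3

The largest autocorrelation is r_3 = 0.52, with weaker echoes at lags 6 (0.34), 9 (0.22) and 12 (0.15); the remaining lags stay at or below 0.10.
The dominant spike at lag 3 indicates a seasonal period of 3.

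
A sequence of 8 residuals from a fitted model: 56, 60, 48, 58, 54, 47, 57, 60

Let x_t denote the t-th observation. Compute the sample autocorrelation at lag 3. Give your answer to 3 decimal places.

0.309

Mean x̄ = (56 + 60 + 48 + 58 + 54 + 47 + 57 + 60)/8 = 55.0000
Σ(x_t−x̄)(x_{t+3}−x̄) = (3.0000) + (-5.0000) + (56.0000) + (6.0000) + (-5.0000) = 55.0000
Denominator Σ(x_t−x̄)² = 178.0000
r_3 = 55.0000 / 178.0000 = 0.309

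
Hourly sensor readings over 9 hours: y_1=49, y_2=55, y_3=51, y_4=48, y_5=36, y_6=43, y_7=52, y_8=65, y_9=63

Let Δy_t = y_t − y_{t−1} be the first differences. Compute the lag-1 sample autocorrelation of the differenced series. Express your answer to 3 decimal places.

0.152

First differences Δy: 6, -4, -3, -12, 7, 9, 13, -2
Mean of differences = 1.7500
Numerator Σ(Δy_t−Δȳ)(Δy_{t+1}−Δȳ) = 73.4375
Denominator Σ(Δy_t−Δȳ)² = 483.5000
r_1(Δy) = 73.4375 / 483.5000 = 0.152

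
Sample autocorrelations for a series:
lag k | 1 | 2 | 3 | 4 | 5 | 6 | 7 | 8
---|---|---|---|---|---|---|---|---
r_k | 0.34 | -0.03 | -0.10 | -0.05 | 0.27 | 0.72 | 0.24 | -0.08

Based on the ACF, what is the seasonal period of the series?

The largest autocorrelation is r_6 = 0.72; the remaining lags stay at or below 0.34.
The dominant spike at lag 6 indicates a seasonal period of 6.

6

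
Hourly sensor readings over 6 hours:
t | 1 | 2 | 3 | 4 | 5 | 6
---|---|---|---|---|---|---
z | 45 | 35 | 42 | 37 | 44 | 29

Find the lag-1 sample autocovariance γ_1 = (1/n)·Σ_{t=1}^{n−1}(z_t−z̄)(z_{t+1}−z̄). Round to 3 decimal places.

-16.907

Mean z̄ = (45 + 35 + 42 + 37 + 44 + 29)/6 = 38.6667
Σ_{t=1}^{5}(z_t−z̄)(z_{t+1}−z̄) = -101.4444
γ_1 = -101.4444 / 6 = -16.907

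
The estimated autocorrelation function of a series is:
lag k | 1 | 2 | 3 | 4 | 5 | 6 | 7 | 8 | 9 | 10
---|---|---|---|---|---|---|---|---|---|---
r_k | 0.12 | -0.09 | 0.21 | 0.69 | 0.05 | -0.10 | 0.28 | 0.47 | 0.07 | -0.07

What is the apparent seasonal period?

4

The largest autocorrelation is r_4 = 0.69, with a weaker echo at lag 8 (0.47); the remaining lags stay at or below 0.28.
The dominant spike at lag 4 indicates a seasonal period of 4.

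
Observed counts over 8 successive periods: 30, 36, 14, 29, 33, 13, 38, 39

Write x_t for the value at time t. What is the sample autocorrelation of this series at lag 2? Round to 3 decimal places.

-0.273

Mean x̄ = (30 + 36 + 14 + 29 + 33 + 13 + 38 + 39)/8 = 29.0000
Σ(x_t−x̄)(x_{t+2}−x̄) = (-15.0000) + (0.0000) + (-60.0000) + (0.0000) + (36.0000) + (-160.0000) = -199.0000
Denominator Σ(x_t−x̄)² = 728.0000
r_2 = -199.0000 / 728.0000 = -0.273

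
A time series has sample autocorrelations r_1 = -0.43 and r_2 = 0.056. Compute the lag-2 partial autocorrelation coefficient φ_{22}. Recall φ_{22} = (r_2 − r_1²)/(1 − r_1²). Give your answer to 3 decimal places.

-0.158

φ_{22} = (r_2 − r_1²) / (1 − r_1²)
r_1² = (-0.43)² = 0.1849
Numerator = 0.056 − 0.1849 = -0.1289; denominator = 1 − 0.1849 = 0.8151
φ_{22} = -0.1289 / 0.8151 = -0.158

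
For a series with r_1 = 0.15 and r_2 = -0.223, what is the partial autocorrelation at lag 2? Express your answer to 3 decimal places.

φ_{22} = (r_2 − r_1²) / (1 − r_1²)
r_1² = (0.15)² = 0.0225
Numerator = -0.223 − 0.0225 = -0.2455; denominator = 1 − 0.0225 = 0.9775
φ_{22} = -0.2455 / 0.9775 = -0.251

-0.251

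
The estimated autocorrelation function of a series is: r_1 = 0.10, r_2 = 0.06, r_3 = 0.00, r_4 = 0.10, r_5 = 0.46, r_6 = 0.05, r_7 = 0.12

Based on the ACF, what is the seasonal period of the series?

5

The largest autocorrelation is r_5 = 0.46; the remaining lags stay at or below 0.12.
The dominant spike at lag 5 indicates a seasonal period of 5.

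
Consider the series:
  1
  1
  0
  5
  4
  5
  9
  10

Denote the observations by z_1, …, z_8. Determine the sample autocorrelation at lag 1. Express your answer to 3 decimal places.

Mean z̄ = (1 + 1 + 0 + 5 + 4 + 5 + 9 + 10)/8 = 4.3750
Σ(z_t−z̄)(z_{t+1}−z̄) = (11.3906) + (14.7656) + (-2.7344) + (-0.2344) + (-0.2344) + (2.8906) + (26.0156) = 51.8594
Denominator Σ(z_t−z̄)² = 95.8750
r_1 = 51.8594 / 95.8750 = 0.541

0.541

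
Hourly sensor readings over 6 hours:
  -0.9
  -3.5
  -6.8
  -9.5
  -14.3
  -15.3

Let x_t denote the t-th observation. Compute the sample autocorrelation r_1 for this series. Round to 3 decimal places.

Mean x̄ = (-0.9 − 3.5 − 6.8 − 9.5 − 14.3 − 15.3)/6 = -8.3833
Deviations from mean: 7.4833, 4.8833, 1.5833, -1.1167, -5.9167, -6.9167
Numerator Σ_{t=1}^{5}(x_t−x̄)(x_{t+1}−x̄) = 90.0381
Denominator Σ(x_t−x̄)² = 166.4483
r_1 = 90.0381 / 166.4483 = 0.541

0.541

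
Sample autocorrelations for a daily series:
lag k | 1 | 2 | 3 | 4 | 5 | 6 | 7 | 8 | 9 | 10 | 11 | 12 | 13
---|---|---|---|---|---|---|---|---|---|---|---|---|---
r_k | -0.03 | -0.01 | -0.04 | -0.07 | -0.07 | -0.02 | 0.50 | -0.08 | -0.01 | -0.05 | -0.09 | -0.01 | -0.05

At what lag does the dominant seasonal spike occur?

7

The largest autocorrelation is r_7 = 0.50; the remaining lags stay at or below -0.01.
The dominant spike at lag 7 indicates a seasonal period of 7.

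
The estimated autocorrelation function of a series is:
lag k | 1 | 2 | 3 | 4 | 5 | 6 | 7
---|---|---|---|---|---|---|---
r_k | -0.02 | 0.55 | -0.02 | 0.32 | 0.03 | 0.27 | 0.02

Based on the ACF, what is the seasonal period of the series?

The largest autocorrelation is r_2 = 0.55, with weaker echoes at lags 4 (0.32) and 6 (0.27); the remaining lags stay at or below 0.03.
The dominant spike at lag 2 indicates a seasonal period of 2.

2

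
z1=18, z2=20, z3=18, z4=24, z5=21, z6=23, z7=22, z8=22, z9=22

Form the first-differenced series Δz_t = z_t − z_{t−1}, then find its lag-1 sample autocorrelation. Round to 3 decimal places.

First differences Δz: 2, -2, 6, -3, 2, -1, 0, 0
Mean of differences = 0.5000
Numerator Σ(Δz_t−Δz̄)(Δz_{t+1}−Δz̄) = -43.2500
Denominator Σ(Δz_t−Δz̄)² = 56.0000
r_1(Δz) = -43.2500 / 56.0000 = -0.772

-0.772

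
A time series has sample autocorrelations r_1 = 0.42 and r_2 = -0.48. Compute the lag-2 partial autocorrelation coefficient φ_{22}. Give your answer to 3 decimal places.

φ_{22} = (r_2 − r_1²) / (1 − r_1²)
r_1² = (0.42)² = 0.1764
Numerator = -0.48 − 0.1764 = -0.6564; denominator = 1 − 0.1764 = 0.8236
φ_{22} = -0.6564 / 0.8236 = -0.797

-0.797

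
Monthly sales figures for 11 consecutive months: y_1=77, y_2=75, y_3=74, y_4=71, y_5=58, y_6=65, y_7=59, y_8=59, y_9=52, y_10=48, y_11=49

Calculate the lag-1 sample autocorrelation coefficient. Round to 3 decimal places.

0.677

Mean ȳ = (77 + 75 + 74 + 71 + 58 + 65 + 59 + 59 + 52 + 48 + 49)/11 = 62.4545
Numerator Σ_{t=1}^{10}(y_t−ȳ)(y_{t+1}−ȳ) = 761.4298
Denominator Σ(y_t−ȳ)² = 1124.7273
r_1 = 761.4298 / 1124.7273 = 0.677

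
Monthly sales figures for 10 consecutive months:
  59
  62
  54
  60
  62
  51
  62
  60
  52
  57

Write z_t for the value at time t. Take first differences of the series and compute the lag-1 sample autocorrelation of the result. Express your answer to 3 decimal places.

First differences Δz: 3, -8, 6, 2, -11, 11, -2, -8, 5
Mean of differences = -0.2222
Numerator Σ(Δz_t−Δz̄)(Δz_{t+1}−Δz̄) = -251.2716
Denominator Σ(Δz_t−Δz̄)² = 447.5556
r_1(Δz) = -251.2716 / 447.5556 = -0.561

-0.561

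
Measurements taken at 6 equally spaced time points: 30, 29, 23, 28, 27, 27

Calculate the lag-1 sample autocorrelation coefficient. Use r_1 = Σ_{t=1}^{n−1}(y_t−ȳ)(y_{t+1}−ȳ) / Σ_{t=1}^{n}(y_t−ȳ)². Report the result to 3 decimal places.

Mean ȳ = (30 + 29 + 23 + 28 + 27 + 27)/6 = 27.3333
Numerator Σ_{t=1}^{5}(y_t−ȳ)(y_{t+1}−ȳ) = -5.7778
Denominator Σ(y_t−ȳ)² = 29.3333
r_1 = -5.7778 / 29.3333 = -0.197

-0.197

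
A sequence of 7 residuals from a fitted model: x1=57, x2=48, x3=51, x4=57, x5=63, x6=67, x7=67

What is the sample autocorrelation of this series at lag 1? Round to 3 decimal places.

Mean x̄ = (57 + 48 + 51 + 57 + 63 + 67 + 67)/7 = 58.5714
Σ(x_t−x̄)(x_{t+1}−x̄) = (16.6122) + (80.0408) + (11.8980) + (-6.9592) + (37.3265) + (71.0408) = 209.9592
Denominator Σ(x_t−x̄)² = 335.7143
r_1 = 209.9592 / 335.7143 = 0.625

0.625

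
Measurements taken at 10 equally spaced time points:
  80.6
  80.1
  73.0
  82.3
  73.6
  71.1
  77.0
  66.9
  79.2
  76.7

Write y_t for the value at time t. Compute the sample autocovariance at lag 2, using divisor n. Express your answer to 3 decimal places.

2.798

Mean ȳ = (80.6 + 80.1 + 73.0 + 82.3 + 73.6 + 71.1 + 77.0 + 66.9 + 79.2 + 76.7)/10 = 76.0500
Σ_{t=1}^{8}(y_t−ȳ)(y_{t+2}−ȳ) = 27.9800
γ_2 = 27.9800 / 10 = 2.798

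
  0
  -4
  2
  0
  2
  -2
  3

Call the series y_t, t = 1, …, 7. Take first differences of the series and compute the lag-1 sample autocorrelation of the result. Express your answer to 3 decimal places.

First differences Δy: -4, 6, -2, 2, -4, 5
Mean of differences = 0.5000
Numerator Σ(Δy_t−Δȳ)(Δy_{t+1}−Δȳ) = -69.2500
Denominator Σ(Δy_t−Δȳ)² = 99.5000
r_1(Δy) = -69.2500 / 99.5000 = -0.696

-0.696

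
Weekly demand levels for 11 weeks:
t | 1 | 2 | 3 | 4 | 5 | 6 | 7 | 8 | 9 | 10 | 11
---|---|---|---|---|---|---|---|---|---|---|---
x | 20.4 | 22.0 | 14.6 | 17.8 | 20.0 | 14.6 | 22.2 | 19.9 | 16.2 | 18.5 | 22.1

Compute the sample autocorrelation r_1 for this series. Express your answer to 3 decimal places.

-0.291

Mean x̄ = (20.4 + 22.0 + 14.6 + 17.8 + 20.0 + 14.6 + 22.2 + 19.9 + 16.2 + 18.5 + 22.1)/11 = 18.9364
Numerator Σ_{t=1}^{10}(x_t−x̄)(x_{t+1}−x̄) = -23.5250
Denominator Σ(x_t−x̄)² = 80.8255
r_1 = -23.5250 / 80.8255 = -0.291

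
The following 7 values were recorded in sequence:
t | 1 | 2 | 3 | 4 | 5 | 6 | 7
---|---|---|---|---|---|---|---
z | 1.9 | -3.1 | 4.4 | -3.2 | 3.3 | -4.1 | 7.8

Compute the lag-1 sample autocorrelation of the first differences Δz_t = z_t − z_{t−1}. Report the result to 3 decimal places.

First differences Δz: -5.0, 7.5, -7.6, 6.5, -7.4, 11.9
Mean of differences = 0.9833
Numerator Σ(Δz_t−Δz̄)(Δz_{t+1}−Δz̄) = -280.0436
Denominator Σ(Δz_t−Δz̄)² = 371.8283
r_1(Δz) = -280.0436 / 371.8283 = -0.753

-0.753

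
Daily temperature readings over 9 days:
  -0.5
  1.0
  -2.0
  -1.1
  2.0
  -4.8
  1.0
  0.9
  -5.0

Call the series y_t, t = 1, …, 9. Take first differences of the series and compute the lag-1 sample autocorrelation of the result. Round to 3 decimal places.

First differences Δy: 1.5, -3.0, 0.9, 3.1, -6.8, 5.8, -0.1, -5.9
Mean of differences = -0.5625
Numerator Σ(Δy_t−Δȳ)(Δy_{t+1}−Δȳ) = -65.2927
Denominator Σ(Δy_t−Δȳ)² = 133.8388
r_1(Δy) = -65.2927 / 133.8388 = -0.488

-0.488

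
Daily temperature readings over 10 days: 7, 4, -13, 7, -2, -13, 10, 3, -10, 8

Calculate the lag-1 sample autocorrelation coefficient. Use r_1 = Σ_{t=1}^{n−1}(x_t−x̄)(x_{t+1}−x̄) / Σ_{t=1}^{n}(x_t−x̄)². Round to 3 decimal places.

-0.428

Mean x̄ = (7 + 4 − 13 + 7 − 2 − 13 + 10 + 3 − 10 + 8)/10 = 0.1000
Numerator Σ_{t=1}^{9}(x_t−x̄)(x_{t+1}−x̄) = -311.6100
Denominator Σ(x_t−x̄)² = 728.9000
r_1 = -311.6100 / 728.9000 = -0.428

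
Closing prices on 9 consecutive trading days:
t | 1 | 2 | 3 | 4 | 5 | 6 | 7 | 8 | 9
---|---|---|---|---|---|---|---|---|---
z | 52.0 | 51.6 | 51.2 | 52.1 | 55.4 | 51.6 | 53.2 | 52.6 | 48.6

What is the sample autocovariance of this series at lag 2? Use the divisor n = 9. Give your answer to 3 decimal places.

Mean z̄ = (52.0 + 51.6 + 51.2 + 52.1 + 55.4 + 51.6 + 53.2 + 52.6 + 48.6)/9 = 52.0333
Σ_{t=1}^{7}(z_t−z̄)(z_{t+2}−z̄) = -3.1589
γ_2 = -3.1589 / 9 = -0.351

-0.351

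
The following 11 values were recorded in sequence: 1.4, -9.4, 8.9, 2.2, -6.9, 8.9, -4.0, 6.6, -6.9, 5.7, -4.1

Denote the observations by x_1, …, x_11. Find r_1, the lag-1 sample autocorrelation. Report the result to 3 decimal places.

Mean x̄ = (1.4 − 9.4 + 8.9 + 2.2 − 6.9 + 8.9 − 4.0 + 6.6 − 6.9 + 5.7 − 4.1)/11 = 0.2182
Numerator Σ_{t=1}^{10}(x_t−x̄)(x_{t+1}−x̄) = -325.2303
Denominator Σ(x_t−x̄)² = 457.1364
r_1 = -325.2303 / 457.1364 = -0.711

-0.711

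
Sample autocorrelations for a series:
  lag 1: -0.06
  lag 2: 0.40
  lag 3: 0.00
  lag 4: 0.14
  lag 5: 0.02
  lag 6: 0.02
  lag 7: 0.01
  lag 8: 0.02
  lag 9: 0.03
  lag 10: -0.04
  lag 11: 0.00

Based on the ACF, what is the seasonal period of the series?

The largest autocorrelation is r_2 = 0.40; the remaining lags stay at or below 0.14.
The dominant spike at lag 2 indicates a seasonal period of 2.

2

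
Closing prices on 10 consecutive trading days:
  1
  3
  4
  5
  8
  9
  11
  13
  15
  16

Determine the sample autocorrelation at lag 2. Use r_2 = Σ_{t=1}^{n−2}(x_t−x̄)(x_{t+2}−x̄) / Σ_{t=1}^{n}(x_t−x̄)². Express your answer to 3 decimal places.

Mean x̄ = (1 + 3 + 4 + 5 + 8 + 9 + 11 + 13 + 15 + 16)/10 = 8.5000
Numerator Σ_{t=1}^{8}(x_t−x̄)(x_{t+2}−x̄) = 104.5000
Denominator Σ(x_t−x̄)² = 244.5000
r_2 = 104.5000 / 244.5000 = 0.427

0.427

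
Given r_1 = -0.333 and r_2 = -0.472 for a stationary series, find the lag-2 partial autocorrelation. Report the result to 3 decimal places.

φ_{22} = (r_2 − r_1²) / (1 − r_1²)
r_1² = (-0.333)² = 0.110889
Numerator = -0.472 − 0.1109 = -0.5829; denominator = 1 − 0.1109 = 0.8891
φ_{22} = -0.5829 / 0.8891 = -0.656

-0.656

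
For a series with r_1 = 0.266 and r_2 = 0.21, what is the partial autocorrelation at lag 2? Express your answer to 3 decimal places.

φ_{22} = (r_2 − r_1²) / (1 − r_1²)
r_1² = (0.266)² = 0.070756
Numerator = 0.21 − 0.0708 = 0.1392; denominator = 1 − 0.0708 = 0.9292
φ_{22} = 0.1392 / 0.9292 = 0.150

0.150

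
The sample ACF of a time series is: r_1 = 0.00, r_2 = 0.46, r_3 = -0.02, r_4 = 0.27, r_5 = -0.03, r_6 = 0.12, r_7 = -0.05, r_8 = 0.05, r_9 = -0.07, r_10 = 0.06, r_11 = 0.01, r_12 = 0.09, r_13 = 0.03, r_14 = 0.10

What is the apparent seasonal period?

2

The largest autocorrelation is r_2 = 0.46, with a weaker echo at lag 4 (0.27); the remaining lags stay at or below 0.12.
The dominant spike at lag 2 indicates a seasonal period of 2.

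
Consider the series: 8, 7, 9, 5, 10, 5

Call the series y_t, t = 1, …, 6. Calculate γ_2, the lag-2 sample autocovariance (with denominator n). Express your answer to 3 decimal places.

Mean ȳ = (8 + 7 + 9 + 5 + 10 + 5)/6 = 7.3333
Deviations: 0.6667, -0.3333, 1.6667, -2.3333, 2.6667, -2.3333
Σ_{t=1}^{4}(y_t−ȳ)(y_{t+2}−ȳ) = 11.7778
γ_2 = 11.7778 / 6 = 1.963

1.963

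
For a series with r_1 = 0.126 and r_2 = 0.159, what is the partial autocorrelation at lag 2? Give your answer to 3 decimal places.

0.145

φ_{22} = (r_2 − r_1²) / (1 − r_1²)
r_1² = (0.126)² = 0.015876
Numerator = 0.159 − 0.0159 = 0.1431; denominator = 1 − 0.0159 = 0.9841
φ_{22} = 0.1431 / 0.9841 = 0.145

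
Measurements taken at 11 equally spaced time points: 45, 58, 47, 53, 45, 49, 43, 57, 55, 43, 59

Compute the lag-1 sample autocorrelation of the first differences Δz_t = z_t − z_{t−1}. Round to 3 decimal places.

-0.561

First differences Δz: 13, -11, 6, -8, 4, -6, 14, -2, -12, 16
Mean of differences = 1.4000
Numerator Σ(Δz_t−Δz̄)(Δz_{t+1}−Δz̄) = -573.9600
Denominator Σ(Δz_t−Δz̄)² = 1022.4000
r_1(Δz) = -573.9600 / 1022.4000 = -0.561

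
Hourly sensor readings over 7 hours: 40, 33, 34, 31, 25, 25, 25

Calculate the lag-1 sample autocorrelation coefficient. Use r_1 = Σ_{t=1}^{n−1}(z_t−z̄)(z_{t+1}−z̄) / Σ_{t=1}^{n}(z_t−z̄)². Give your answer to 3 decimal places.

0.459

Mean z̄ = (40 + 33 + 34 + 31 + 25 + 25 + 25)/7 = 30.4286
Deviations from mean: 9.5714, 2.5714, 3.5714, 0.5714, -5.4286, -5.4286, -5.4286
Σ(z_t−z̄)(z_{t+1}−z̄) = (24.6122) + (9.1837) + (2.0408) + (-3.1020) + (29.4694) + (29.4694) = 91.6735
Denominator Σ(z_t−z̄)² = 199.7143
r_1 = 91.6735 / 199.7143 = 0.459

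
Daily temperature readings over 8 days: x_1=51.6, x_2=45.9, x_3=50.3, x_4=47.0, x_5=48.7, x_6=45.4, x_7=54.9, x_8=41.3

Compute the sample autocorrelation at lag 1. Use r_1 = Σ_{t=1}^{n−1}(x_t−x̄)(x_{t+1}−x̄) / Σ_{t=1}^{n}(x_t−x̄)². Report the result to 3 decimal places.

Mean x̄ = (51.6 + 45.9 + 50.3 + 47.0 + 48.7 + 45.4 + 54.9 + 41.3)/8 = 48.1375
Deviations from mean: 3.4625, -2.2375, 2.1625, -1.1375, 0.5625, -2.7375, 6.7625, -6.8375
Numerator Σ_{t=1}^{7}(x_t−x̄)(x_{t+1}−x̄) = -81.9764
Denominator Σ(x_t−x̄)² = 123.2588
r_1 = -81.9764 / 123.2588 = -0.665

-0.665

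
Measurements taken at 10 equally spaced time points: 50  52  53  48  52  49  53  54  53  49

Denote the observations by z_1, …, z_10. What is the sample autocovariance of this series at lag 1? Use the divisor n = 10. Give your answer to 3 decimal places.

Mean z̄ = (50 + 52 + 53 + 48 + 52 + 49 + 53 + 54 + 53 + 49)/10 = 51.3000
Σ_{t=1}^{9}(z_t−z̄)(z_{t+1}−z̄) = -7.8900
γ_1 = -7.8900 / 10 = -0.789

-0.789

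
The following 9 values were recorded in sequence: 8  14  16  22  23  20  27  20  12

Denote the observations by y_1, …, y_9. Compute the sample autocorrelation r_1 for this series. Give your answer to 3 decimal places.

0.329

Mean ȳ = (8 + 14 + 16 + 22 + 23 + 20 + 27 + 20 + 12)/9 = 18.0000
Numerator Σ_{t=1}^{8}(y_t−ȳ)(y_{t+1}−ȳ) = 94.0000
Denominator Σ(y_t−ȳ)² = 286.0000
r_1 = 94.0000 / 286.0000 = 0.329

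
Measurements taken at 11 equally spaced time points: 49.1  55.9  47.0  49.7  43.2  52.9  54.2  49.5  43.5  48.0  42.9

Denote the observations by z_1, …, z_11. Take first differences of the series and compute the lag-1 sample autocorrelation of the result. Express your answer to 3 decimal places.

First differences Δz: 6.8, -8.9, 2.7, -6.5, 9.7, 1.3, -4.7, -6.0, 4.5, -5.1
Mean of differences = -0.6200
Numerator Σ(Δz_t−Δz̄)(Δz_{t+1}−Δz̄) = -185.6824
Denominator Σ(Δz_t−Δz̄)² = 371.2760
r_1(Δz) = -185.6824 / 371.2760 = -0.500

-0.500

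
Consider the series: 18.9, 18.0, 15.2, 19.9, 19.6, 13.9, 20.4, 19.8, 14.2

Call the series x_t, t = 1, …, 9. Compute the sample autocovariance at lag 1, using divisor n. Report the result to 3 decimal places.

-2.341

Mean x̄ = (18.9 + 18.0 + 15.2 + 19.9 + 19.6 + 13.9 + 20.4 + 19.8 + 14.2)/9 = 17.7667
Σ_{t=1}^{8}(x_t−x̄)(x_{t+1}−x̄) = -21.0678
γ_1 = -21.0678 / 9 = -2.341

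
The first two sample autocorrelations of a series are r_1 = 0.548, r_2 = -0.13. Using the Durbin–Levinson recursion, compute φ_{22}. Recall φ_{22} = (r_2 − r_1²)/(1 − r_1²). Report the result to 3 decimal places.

φ_{22} = (r_2 − r_1²) / (1 − r_1²)
r_1² = (0.548)² = 0.300304
Numerator = -0.13 − 0.3003 = -0.4303; denominator = 1 − 0.3003 = 0.6997
φ_{22} = -0.4303 / 0.6997 = -0.615

-0.615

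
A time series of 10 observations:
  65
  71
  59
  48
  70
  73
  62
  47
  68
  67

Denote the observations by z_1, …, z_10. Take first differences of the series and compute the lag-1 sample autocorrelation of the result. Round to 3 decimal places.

First differences Δz: 6, -12, -11, 22, 3, -11, -15, 21, -1
Mean of differences = 0.2222
Numerator Σ(Δz_t−Δz̄)(Δz_{t+1}−Δz̄) = -319.3827
Denominator Σ(Δz_t−Δz̄)² = 1581.5556
r_1(Δz) = -319.3827 / 1581.5556 = -0.202

-0.202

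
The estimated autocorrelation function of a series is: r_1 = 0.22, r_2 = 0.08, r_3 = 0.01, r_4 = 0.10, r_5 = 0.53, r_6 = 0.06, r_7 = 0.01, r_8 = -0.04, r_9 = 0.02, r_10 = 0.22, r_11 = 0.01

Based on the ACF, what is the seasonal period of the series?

5

The largest autocorrelation is r_5 = 0.53; the remaining lags stay at or below 0.22. The elevated value at lag 1 (0.22), dropping to 0.08 at lag 2, reflects decaying short-term dependence rather than seasonality.
The dominant spike at lag 5 indicates a seasonal period of 5.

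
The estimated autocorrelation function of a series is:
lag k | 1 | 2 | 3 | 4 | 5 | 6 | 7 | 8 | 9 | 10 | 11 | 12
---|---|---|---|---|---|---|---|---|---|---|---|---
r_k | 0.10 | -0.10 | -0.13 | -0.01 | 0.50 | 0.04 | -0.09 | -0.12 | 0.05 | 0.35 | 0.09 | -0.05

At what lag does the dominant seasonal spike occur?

The largest autocorrelation is r_5 = 0.50, with a weaker echo at lag 10 (0.35); the remaining lags stay at or below 0.10.
The dominant spike at lag 5 indicates a seasonal period of 5.

5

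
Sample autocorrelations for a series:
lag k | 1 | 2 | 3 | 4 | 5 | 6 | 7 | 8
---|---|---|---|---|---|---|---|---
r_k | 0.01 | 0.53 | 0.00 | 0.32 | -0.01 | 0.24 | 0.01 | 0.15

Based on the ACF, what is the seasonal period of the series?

The largest autocorrelation is r_2 = 0.53, with weaker echoes at lags 4 (0.32), 6 (0.24) and 8 (0.15); the remaining lags stay at or below 0.01.
The dominant spike at lag 2 indicates a seasonal period of 2.

2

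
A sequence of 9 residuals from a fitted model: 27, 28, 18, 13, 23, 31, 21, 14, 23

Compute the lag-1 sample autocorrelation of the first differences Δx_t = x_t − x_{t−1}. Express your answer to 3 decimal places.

-0.020

First differences Δx: 1, -10, -5, 10, 8, -10, -7, 9
Mean of differences = -0.5000
Numerator Σ(Δx_t−Δx̄)(Δx_{t+1}−Δx̄) = -10.2500
Denominator Σ(Δx_t−Δx̄)² = 518.0000
r_1(Δx) = -10.2500 / 518.0000 = -0.020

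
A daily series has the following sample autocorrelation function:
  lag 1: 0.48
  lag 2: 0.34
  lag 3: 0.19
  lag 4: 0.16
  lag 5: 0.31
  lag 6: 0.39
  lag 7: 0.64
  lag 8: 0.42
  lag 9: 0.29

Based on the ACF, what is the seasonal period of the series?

The largest autocorrelation is r_7 = 0.64; the remaining lags stay at or below 0.48. The elevated value at lag 1 (0.48), dropping to 0.34 at lag 2, reflects decaying short-term dependence rather than seasonality.
The dominant spike at lag 7 indicates a seasonal period of 7.

7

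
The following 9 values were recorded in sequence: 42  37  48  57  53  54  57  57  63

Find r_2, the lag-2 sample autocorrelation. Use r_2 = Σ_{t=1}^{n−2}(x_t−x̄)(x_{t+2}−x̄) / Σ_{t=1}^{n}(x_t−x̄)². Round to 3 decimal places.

0.076

Mean x̄ = (42 + 37 + 48 + 57 + 53 + 54 + 57 + 57 + 63)/9 = 52.0000
Σ(x_t−x̄)(x_{t+2}−x̄) = (40.0000) + (-75.0000) + (-4.0000) + (10.0000) + (5.0000) + (10.0000) + (55.0000) = 41.0000
Denominator Σ(x_t−x̄)² = 542.0000
r_2 = 41.0000 / 542.0000 = 0.076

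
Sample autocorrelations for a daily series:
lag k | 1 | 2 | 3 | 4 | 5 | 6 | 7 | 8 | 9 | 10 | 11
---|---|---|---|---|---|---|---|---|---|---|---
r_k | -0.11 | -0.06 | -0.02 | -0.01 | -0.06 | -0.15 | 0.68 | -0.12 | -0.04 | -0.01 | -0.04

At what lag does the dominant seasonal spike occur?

7

The largest autocorrelation is r_7 = 0.68; the remaining lags stay at or below -0.01.
The dominant spike at lag 7 indicates a seasonal period of 7.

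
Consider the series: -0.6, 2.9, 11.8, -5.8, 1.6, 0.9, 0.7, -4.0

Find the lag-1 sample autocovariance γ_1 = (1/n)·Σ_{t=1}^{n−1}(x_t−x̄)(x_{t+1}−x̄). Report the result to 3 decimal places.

Mean x̄ = (-0.6 + 2.9 + 11.8 − 5.8 + 1.6 + 0.9 + 0.7 − 4.0)/8 = 0.9375
Deviations: -1.5375, 1.9625, 10.8625, -6.7375, 0.6625, -0.0375, -0.2375, -4.9375
Σ_{t=1}^{7}(x_t−x̄)(x_{t+1}−x̄) = -58.1927
γ_1 = -58.1927 / 8 = -7.274

-7.274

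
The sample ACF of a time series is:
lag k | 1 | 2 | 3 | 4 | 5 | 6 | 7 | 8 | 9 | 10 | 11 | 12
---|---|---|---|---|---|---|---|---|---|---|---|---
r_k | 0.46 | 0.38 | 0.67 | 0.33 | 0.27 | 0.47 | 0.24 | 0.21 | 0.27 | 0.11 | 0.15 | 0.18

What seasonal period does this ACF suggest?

3

The largest autocorrelation is r_3 = 0.67, with a weaker echo at lag 6 (0.47); the remaining lags stay at or below 0.46. The elevated value at lag 1 (0.46), dropping to 0.38 at lag 2, reflects decaying short-term dependence rather than seasonality.
The dominant spike at lag 3 indicates a seasonal period of 3.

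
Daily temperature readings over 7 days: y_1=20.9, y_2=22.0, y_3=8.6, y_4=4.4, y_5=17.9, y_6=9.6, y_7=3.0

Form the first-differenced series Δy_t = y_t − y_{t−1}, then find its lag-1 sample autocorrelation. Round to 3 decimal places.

-0.269

First differences Δy: 1.1, -13.4, -4.2, 13.5, -8.3, -6.6
Mean of differences = -2.9833
Numerator Σ(Δy_t−Δȳ)(Δy_{t+1}−Δȳ) = -118.3236
Denominator Σ(Δy_t−Δȳ)² = 439.7083
r_1(Δy) = -118.3236 / 439.7083 = -0.269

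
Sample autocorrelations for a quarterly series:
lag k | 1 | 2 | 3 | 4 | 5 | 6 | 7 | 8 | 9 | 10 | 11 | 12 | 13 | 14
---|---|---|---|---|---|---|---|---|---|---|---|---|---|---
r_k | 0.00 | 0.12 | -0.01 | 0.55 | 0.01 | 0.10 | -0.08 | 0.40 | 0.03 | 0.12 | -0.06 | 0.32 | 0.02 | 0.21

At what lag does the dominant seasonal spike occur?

The largest autocorrelation is r_4 = 0.55, with weaker echoes at lags 8 (0.40) and 12 (0.32); the remaining lags stay at or below 0.21.
The dominant spike at lag 4 indicates a seasonal period of 4.

4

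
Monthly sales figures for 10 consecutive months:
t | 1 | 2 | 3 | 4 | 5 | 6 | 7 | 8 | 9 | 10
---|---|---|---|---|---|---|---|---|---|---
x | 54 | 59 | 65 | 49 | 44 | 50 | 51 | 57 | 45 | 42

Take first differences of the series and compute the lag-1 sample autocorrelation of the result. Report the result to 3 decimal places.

-0.110

First differences Δx: 5, 6, -16, -5, 6, 1, 6, -12, -3
Mean of differences = -1.3333
Numerator Σ(Δx_t−Δx̄)(Δx_{t+1}−Δx̄) = -60.4444
Denominator Σ(Δx_t−Δx̄)² = 552.0000
r_1(Δx) = -60.4444 / 552.0000 = -0.110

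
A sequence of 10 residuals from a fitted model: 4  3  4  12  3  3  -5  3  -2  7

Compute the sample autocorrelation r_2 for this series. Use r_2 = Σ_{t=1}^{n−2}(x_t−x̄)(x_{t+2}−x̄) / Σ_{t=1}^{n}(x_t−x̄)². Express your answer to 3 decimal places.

Mean x̄ = (4 + 3 + 4 + 12 + 3 + 3 − 5 + 3 − 2 + 7)/10 = 3.2000
Numerator Σ_{t=1}^{8}(x_t−x̄)(x_{t+2}−x̄) = 40.5200
Denominator Σ(x_t−x̄)² = 187.6000
r_2 = 40.5200 / 187.6000 = 0.216

0.216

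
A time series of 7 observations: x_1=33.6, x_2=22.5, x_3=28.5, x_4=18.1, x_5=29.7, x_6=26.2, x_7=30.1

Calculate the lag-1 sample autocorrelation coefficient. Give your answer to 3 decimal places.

Mean x̄ = (33.6 + 22.5 + 28.5 + 18.1 + 29.7 + 26.2 + 30.1)/7 = 26.9571
Σ(x_t−x̄)(x_{t+1}−x̄) = (-29.6082) + (-6.8767) + (-13.6653) + (-24.2939) + (-2.0767) + (-2.3796) = -78.9004
Denominator Σ(x_t−x̄)² = 162.7971
r_1 = -78.9004 / 162.7971 = -0.485

-0.485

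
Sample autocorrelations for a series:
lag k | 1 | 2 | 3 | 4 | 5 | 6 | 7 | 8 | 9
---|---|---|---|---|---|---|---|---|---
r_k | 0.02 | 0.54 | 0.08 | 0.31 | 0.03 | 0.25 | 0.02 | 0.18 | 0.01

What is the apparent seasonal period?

The largest autocorrelation is r_2 = 0.54, with weaker echoes at lags 4 (0.31), 6 (0.25) and 8 (0.18); the remaining lags stay at or below 0.08.
The dominant spike at lag 2 indicates a seasonal period of 2.

2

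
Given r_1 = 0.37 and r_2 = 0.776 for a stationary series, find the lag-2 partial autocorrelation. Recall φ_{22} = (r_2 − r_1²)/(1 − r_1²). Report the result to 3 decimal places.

0.740

φ_{22} = (r_2 − r_1²) / (1 − r_1²)
r_1² = (0.37)² = 0.1369
Numerator = 0.776 − 0.1369 = 0.6391; denominator = 1 − 0.1369 = 0.8631
φ_{22} = 0.6391 / 0.8631 = 0.740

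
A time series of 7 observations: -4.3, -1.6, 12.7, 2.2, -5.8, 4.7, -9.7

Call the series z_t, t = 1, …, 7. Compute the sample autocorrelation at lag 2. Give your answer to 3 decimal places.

-0.187

Mean z̄ = (-4.3 − 1.6 + 12.7 + 2.2 − 5.8 + 4.7 − 9.7)/7 = -0.2571
Σ(z_t−z̄)(z_{t+2}−z̄) = (-52.3839) + (-3.2996) + (-71.8196) + (12.1804) + (52.3404) = -62.9822
Denominator Σ(z_t−z̄)² = 336.5371
r_2 = -62.9822 / 336.5371 = -0.187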